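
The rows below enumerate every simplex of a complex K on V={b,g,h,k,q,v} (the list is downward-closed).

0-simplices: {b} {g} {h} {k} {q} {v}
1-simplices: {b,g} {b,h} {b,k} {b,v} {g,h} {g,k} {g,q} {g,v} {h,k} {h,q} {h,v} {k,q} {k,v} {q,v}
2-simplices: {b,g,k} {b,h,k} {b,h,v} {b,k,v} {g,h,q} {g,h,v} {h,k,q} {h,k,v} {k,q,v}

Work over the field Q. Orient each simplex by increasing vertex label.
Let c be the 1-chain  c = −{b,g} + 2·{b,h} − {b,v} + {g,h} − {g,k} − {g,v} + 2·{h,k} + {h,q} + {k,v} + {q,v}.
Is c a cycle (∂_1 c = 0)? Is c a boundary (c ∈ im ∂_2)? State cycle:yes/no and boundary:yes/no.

cycle:yes boundary:yes

n_0=6 n_1=14 n_2=9  [Q]
∂1: piv[bg,bh,bk,bv,gq] rk=5  ker:gh,gk,gv,hk,hq,hv,kq,kv,qv
∂2: piv[bgk,bhk,bhv,bkv,ghq,ghv,hkq,kqv] rk=8  ker:hkv
∂1c = 0
c vs im∂2: reduces to 0 ⇒ boundary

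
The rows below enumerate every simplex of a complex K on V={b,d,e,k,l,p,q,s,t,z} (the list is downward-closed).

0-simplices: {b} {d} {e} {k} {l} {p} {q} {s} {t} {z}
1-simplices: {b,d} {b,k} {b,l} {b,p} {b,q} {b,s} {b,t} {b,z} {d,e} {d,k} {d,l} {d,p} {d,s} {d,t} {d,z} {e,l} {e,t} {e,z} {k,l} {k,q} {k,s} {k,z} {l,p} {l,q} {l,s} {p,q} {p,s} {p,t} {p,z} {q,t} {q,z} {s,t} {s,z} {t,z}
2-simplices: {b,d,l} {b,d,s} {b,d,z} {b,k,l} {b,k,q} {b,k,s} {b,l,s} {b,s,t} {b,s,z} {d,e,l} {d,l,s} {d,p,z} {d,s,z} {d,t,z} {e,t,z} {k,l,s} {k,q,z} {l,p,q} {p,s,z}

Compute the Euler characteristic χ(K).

χ(K)=-5

n_0=10 n_1=34 n_2=19
χ=+10−34+19=-5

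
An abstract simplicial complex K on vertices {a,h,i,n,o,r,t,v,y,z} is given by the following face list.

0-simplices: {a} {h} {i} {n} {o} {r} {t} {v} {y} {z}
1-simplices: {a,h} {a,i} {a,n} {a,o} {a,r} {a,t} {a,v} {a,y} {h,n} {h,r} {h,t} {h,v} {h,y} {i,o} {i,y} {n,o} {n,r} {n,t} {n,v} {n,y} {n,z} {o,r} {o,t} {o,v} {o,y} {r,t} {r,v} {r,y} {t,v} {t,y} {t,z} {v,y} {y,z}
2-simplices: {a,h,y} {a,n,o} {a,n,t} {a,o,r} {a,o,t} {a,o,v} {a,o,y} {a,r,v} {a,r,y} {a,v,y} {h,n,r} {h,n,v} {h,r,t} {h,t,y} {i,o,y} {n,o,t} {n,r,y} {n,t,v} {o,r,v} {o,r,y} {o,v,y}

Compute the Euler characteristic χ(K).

χ(K)=-2

n_0=10 n_1=33 n_2=21
χ=+10−33+21=-2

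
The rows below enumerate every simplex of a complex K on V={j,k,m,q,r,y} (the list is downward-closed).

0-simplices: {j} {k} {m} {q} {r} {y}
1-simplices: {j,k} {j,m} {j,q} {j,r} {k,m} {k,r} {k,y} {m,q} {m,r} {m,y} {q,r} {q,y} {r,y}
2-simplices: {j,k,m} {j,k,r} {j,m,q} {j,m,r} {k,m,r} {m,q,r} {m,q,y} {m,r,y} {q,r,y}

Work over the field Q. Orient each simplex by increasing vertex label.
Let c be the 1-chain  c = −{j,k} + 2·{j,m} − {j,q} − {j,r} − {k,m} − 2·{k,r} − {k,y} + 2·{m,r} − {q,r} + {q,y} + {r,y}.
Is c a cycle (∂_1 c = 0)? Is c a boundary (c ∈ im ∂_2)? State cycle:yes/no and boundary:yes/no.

cycle:no boundary:no

n_0=6 n_1=13 n_2=9  [Q]
∂1: piv[jk,jm,jq,jr,ky] rk=5  ker:km,kr,mq,mr,my,qr,qy,ry
∂2: piv[jkm,jkr,jmq,jmr,mqr,mqy,mry] rk=7  ker:kmr,qry
∂1c = {j} + 3·{k} − {m} − {q} − 3·{r} + {y}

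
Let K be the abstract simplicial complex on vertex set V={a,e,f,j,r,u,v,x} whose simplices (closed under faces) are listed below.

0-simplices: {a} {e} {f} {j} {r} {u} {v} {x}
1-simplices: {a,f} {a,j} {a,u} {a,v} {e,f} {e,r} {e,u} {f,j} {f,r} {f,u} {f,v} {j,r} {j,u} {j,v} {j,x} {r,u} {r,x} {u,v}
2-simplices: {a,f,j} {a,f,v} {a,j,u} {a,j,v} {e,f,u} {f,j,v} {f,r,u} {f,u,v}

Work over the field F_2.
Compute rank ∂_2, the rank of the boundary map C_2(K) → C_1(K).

rank∂_2=7

n_0=8 n_1=18 n_2=8  [Z2]
∂1: piv[af,aj,au,av,ef,er,jx] rk=7  ker:eu,fj,fr,fu,fv,jr,ju,jv,ru,rx,uv
∂2: piv[afj,afv,aju,ajv,efu,fru,fuv] rk=7  ker:fjv
rk∂_2=7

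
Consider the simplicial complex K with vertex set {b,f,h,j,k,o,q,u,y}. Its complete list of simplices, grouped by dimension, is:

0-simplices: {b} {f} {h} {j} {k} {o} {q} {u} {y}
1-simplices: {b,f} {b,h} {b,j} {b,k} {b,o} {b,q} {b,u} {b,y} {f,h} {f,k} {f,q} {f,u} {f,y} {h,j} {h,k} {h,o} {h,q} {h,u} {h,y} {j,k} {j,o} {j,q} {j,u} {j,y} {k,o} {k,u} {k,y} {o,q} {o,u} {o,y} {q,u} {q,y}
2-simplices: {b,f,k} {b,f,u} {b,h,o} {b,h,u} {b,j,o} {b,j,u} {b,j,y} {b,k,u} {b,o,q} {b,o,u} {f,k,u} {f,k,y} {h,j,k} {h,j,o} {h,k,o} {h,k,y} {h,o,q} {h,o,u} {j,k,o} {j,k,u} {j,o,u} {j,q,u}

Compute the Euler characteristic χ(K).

χ(K)=-1

n_0=9 n_1=32 n_2=22
χ=+9−32+22=-1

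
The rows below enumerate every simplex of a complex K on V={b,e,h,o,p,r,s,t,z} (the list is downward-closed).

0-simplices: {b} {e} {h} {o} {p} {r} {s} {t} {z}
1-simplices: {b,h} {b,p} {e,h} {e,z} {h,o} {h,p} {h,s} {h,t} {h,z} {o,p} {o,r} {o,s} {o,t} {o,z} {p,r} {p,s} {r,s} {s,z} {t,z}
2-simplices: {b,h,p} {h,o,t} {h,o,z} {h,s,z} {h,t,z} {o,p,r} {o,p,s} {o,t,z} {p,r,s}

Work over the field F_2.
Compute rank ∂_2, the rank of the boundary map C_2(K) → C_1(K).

n_0=9 n_1=19 n_2=9  [Z2]
∂1: piv[bh,bp,eh,ez,ho,hs,ht,or] rk=8  ker:hp,hz,op,os,ot,oz,pr,ps,rs,sz,tz
∂2: piv[bhp,hot,hoz,hsz,htz,opr,ops,prs] rk=8  ker:otz
rk∂_2=8

rank∂_2=8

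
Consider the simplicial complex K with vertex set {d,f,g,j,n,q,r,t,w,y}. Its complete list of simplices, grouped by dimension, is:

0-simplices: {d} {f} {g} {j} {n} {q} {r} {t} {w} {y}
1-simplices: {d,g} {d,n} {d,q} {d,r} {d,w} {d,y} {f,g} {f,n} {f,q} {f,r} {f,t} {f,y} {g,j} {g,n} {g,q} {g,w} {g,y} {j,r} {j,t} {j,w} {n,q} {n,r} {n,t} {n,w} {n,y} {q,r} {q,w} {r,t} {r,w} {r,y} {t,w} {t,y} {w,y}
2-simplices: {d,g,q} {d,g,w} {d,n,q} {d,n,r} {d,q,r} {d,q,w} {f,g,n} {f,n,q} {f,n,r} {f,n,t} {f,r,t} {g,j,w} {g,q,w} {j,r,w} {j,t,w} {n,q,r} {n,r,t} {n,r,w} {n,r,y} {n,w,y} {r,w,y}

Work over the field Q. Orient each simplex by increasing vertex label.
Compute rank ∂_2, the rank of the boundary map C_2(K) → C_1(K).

n_0=10 n_1=33 n_2=21  [Q]
∂1: piv[dg,dn,dq,dr,dw,dy,fg,ft,gj] rk=9  ker:fn,fq,fr,fy,gn,gq,gw,gy,jr,jt,jw,nq,nr,nt,nw,ny,qr,qw,rt,rw,ry,tw,ty,wy
∂2: piv[dgq,dgw,dnq,dnr,dqr,dqw,fgn,fnq,fnr,fnt,frt,gjw,jrw,jtw,nrw,nry,nwy] rk=17  ker:gqw,nqr,nrt,rwy
rk∂_2=17

rank∂_2=17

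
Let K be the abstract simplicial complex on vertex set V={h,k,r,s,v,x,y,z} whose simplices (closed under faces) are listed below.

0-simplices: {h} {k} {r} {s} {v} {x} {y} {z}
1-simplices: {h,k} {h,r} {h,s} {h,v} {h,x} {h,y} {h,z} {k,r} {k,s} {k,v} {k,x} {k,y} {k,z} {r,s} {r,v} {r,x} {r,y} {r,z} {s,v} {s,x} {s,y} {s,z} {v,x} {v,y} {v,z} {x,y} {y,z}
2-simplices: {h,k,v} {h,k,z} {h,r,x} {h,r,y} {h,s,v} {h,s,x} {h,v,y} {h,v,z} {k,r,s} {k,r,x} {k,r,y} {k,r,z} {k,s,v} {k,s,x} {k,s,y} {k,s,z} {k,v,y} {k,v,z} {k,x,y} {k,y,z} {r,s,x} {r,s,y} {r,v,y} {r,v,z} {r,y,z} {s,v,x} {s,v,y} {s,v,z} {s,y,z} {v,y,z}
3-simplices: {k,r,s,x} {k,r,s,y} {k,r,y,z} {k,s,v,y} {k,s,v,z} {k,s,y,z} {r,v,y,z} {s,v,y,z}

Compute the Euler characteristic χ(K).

n_0=8 n_1=27 n_2=30 n_3=8
χ=+8−27+30−8=3

χ(K)=3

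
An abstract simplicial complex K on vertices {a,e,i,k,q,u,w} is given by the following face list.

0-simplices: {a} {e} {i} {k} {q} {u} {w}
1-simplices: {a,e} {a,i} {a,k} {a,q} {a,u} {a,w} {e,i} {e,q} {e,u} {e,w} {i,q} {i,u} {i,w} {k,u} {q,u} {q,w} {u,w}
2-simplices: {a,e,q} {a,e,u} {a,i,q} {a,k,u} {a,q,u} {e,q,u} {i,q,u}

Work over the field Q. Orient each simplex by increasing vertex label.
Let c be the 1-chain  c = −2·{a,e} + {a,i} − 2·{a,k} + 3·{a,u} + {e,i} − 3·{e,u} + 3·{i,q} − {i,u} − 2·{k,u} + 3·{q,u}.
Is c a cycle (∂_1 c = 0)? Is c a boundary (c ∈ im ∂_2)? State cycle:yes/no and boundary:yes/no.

cycle:yes boundary:no

n_0=7 n_1=17 n_2=7  [Q]
∂1: piv[ae,ai,ak,aq,au,aw] rk=6  ker:ei,eq,eu,ew,iq,iu,iw,ku,qu,qw,uw
∂2: piv[aeq,aeu,aiq,aku,aqu,iqu] rk=6  ker:equ
∂1c = 0
c vs im∂2: residual ≠ 0 ⇒ not boundary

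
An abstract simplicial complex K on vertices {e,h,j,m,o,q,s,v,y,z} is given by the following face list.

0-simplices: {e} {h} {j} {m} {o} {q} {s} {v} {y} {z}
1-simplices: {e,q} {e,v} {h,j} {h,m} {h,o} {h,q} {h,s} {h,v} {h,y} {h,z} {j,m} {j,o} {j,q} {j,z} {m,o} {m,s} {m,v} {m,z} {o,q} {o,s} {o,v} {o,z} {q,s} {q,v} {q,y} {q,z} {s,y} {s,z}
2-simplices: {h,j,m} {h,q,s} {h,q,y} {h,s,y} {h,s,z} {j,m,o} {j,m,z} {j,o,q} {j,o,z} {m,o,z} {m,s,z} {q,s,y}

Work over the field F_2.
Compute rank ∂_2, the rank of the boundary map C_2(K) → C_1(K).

rank∂_2=10

n_0=10 n_1=28 n_2=12  [Z2]
∂1: piv[eq,ev,hj,hm,ho,hq,hs,hy,hz] rk=9  ker:hv,jm,jo,jq,jz,mo,ms,mv,mz,oq,os,ov,oz,qs,qv,qy,qz,sy,sz
∂2: piv[hjm,hqs,hqy,hsy,hsz,jmo,jmz,joq,joz,msz] rk=10  ker:moz,qsy
rk∂_2=10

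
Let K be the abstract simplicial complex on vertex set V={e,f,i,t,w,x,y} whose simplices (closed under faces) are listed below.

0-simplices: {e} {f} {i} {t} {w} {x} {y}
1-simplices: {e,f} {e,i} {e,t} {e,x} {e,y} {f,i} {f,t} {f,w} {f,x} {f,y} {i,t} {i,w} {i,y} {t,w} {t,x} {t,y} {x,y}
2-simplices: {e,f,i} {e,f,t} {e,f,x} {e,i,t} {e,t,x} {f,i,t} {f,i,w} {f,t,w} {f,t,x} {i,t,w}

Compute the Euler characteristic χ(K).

χ(K)=0

n_0=7 n_1=17 n_2=10
χ=+7−17+10=0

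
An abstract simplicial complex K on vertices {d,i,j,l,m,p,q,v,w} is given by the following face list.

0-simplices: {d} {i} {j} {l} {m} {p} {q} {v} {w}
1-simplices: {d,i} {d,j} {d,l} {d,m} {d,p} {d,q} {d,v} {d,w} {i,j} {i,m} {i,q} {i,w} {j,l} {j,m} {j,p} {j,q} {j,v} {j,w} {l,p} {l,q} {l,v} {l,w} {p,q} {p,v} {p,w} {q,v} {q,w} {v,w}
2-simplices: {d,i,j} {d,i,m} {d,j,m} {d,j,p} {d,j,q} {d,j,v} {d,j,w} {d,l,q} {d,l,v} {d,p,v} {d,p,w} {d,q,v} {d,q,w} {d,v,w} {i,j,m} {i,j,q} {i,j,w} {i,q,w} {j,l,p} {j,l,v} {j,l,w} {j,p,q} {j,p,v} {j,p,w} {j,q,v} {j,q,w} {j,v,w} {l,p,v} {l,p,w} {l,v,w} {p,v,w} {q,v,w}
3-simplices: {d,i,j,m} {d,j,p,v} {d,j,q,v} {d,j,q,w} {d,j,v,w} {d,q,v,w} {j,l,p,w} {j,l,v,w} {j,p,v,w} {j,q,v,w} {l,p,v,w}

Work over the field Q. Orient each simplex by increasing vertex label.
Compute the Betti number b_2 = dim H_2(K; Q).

n_0=9 n_1=28 n_2=32 n_3=11  [Q]
∂1: piv[di,dj,dl,dm,dp,dq,dv,dw] rk=8  ker:ij,im,iq,iw,jl,jm,jp,jq,jv,jw,lp,lq,lv,lw,pq,pv,pw,qv,qw,vw
∂2: piv[dij,dim,djm,djp,djq,djv,djw,dlq,dlv,dpv,dpw,dqv,dqw,dvw,ijq,ijw,jlp,jlv,jlw,jpq] rk=20  ker:ijm,iqw,jpv,jpw,jqv,jqw,jvw,lpv,lpw,lvw,pvw,qvw
∂3: piv[dijm,djpv,djqv,djqw,djvw,dqvw,jlpw,jlvw,jpvw,lpvw] rk=10  ker:jqvw
b_2=(32−20)−10=2

b_2=2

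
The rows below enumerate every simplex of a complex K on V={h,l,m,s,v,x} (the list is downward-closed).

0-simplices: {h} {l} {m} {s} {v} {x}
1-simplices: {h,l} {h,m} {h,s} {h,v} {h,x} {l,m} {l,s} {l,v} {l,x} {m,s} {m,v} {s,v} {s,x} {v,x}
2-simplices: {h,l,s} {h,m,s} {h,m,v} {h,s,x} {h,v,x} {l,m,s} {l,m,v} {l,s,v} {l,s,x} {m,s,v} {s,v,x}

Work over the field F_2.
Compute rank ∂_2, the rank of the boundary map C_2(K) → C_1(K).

n_0=6 n_1=14 n_2=11  [Z2]
∂1: piv[hl,hm,hs,hv,hx] rk=5  ker:lm,ls,lv,lx,ms,mv,sv,sx,vx
∂2: piv[hls,hms,hmv,hsx,hvx,lms,lmv,lsv,lsx] rk=9  ker:msv,svx
rk∂_2=9

rank∂_2=9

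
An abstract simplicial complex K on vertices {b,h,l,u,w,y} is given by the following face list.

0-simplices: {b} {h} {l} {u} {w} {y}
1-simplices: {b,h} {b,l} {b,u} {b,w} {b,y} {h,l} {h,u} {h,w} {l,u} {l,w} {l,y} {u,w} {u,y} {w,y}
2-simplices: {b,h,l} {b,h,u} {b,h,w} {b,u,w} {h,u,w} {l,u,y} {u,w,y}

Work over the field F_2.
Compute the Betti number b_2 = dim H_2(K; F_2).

b_2=1

n_0=6 n_1=14 n_2=7  [Z2]
∂1: piv[bh,bl,bu,bw,by] rk=5  ker:hl,hu,hw,lu,lw,ly,uw,uy,wy
∂2: piv[bhl,bhu,bhw,buw,luy,uwy] rk=6  ker:huw
b_2=(7−6)−0=1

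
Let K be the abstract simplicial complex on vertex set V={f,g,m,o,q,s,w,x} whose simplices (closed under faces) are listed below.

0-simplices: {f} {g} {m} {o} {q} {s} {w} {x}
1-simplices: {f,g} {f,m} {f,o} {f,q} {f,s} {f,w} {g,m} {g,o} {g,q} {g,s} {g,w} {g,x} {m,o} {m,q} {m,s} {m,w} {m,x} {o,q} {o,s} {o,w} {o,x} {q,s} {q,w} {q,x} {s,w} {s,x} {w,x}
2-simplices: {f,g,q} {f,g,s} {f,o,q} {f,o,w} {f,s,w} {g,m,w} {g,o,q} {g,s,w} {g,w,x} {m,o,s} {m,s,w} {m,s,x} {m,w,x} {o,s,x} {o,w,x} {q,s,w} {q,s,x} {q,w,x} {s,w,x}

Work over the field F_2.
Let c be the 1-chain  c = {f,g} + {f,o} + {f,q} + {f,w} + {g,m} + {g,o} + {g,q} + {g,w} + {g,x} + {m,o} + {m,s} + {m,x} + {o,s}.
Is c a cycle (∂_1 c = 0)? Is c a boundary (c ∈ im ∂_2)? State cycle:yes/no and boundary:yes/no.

cycle:yes boundary:yes

n_0=8 n_1=27 n_2=19  [Z2]
∂1: piv[fg,fm,fo,fq,fs,fw,gx] rk=7  ker:gm,go,gq,gs,gw,mo,mq,ms,mw,mx,oq,os,ow,ox,qs,qw,qx,sw,sx,wx
∂2: piv[fgq,fgs,foq,fow,fsw,gmw,goq,gsw,gwx,mos,msw,msx,mwx,osx,owx,qsw,qsx] rk=17  ker:qwx,swx
∂1c = 0
c vs im∂2: reduces to 0 ⇒ boundary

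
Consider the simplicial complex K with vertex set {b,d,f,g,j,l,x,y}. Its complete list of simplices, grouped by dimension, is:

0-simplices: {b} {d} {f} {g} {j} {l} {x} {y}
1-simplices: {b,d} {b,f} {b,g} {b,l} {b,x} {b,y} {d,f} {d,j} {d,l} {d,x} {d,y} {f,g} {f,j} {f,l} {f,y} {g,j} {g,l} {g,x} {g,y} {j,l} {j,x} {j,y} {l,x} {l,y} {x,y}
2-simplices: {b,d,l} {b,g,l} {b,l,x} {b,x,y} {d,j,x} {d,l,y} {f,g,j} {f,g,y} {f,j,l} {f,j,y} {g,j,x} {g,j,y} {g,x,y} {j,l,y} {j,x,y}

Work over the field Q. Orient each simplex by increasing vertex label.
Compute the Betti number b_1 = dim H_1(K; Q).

b_1=5

n_0=8 n_1=25 n_2=15  [Q]
∂1: piv[bd,bf,bg,bl,bx,by,dj] rk=7  ker:df,dl,dx,dy,fg,fj,fl,fy,gj,gl,gx,gy,jl,jx,jy,lx,ly,xy
∂2: piv[bdl,bgl,blx,bxy,djx,dly,fgj,fgy,fjl,fjy,gjx,gxy,jly] rk=13  ker:gjy,jxy
b_1=(25−7)−13=5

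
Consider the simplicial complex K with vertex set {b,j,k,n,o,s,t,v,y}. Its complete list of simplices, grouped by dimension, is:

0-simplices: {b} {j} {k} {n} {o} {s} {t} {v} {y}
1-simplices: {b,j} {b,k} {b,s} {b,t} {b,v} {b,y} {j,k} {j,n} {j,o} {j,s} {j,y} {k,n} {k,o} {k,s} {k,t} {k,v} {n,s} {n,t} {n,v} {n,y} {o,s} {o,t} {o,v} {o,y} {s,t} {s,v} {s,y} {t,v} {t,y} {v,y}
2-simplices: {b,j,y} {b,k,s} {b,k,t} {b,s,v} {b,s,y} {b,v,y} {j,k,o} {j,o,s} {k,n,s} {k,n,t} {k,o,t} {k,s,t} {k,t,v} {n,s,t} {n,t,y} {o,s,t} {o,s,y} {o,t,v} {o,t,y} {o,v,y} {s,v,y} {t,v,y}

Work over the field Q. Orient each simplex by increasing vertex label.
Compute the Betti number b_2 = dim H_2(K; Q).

n_0=9 n_1=30 n_2=22  [Q]
∂1: piv[bj,bk,bs,bt,bv,by,jn,jo] rk=8  ker:jk,js,jy,kn,ko,ks,kt,kv,ns,nt,nv,ny,os,ot,ov,oy,st,sv,sy,tv,ty,vy
∂2: piv[bjy,bks,bkt,bsv,bsy,bvy,jko,jos,kns,knt,kot,kst,ktv,nty,ost,osy,otv,oty,ovy] rk=19  ker:nst,svy,tvy
b_2=(22−19)−0=3

b_2=3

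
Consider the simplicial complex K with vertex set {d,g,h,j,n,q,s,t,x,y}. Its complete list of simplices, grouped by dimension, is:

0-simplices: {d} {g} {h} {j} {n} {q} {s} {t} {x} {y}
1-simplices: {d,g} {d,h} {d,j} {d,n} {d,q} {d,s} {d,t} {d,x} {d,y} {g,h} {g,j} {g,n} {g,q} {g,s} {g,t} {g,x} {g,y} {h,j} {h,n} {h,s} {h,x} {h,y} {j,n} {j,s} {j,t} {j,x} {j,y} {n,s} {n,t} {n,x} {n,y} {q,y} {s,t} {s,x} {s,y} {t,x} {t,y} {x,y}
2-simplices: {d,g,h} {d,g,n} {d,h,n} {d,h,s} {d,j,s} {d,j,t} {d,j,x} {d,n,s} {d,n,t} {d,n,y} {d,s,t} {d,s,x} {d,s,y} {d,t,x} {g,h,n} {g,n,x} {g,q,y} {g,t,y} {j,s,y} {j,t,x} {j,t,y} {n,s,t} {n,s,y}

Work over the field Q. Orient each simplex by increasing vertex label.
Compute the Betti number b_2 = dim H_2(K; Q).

n_0=10 n_1=38 n_2=23  [Q]
∂1: piv[dg,dh,dj,dn,dq,ds,dt,dx,dy] rk=9  ker:gh,gj,gn,gq,gs,gt,gx,gy,hj,hn,hs,hx,hy,jn,js,jt,jx,jy,ns,nt,nx,ny,qy,st,sx,sy,tx,ty,xy
∂2: piv[dgh,dgn,dhn,dhs,djs,djt,djx,dns,dnt,dny,dst,dsx,dsy,dtx,gnx,gqy,gty,jsy,jty] rk=19  ker:ghn,jtx,nst,nsy
b_2=(23−19)−0=4

b_2=4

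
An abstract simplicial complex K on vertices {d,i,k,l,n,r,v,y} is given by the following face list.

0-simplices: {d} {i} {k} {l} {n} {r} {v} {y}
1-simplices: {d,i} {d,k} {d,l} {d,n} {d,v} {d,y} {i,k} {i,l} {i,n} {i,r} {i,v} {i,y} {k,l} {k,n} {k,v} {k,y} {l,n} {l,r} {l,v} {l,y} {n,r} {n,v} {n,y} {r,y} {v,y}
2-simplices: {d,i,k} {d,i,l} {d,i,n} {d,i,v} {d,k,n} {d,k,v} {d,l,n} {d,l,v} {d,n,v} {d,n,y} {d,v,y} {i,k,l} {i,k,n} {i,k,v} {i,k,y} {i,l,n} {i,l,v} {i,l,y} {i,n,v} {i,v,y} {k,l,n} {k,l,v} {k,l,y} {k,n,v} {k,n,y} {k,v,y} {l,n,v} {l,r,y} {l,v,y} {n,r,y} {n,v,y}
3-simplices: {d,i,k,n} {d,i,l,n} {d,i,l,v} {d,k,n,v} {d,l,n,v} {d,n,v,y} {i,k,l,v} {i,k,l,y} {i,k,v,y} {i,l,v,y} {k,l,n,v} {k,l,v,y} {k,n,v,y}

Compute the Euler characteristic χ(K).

χ(K)=1

n_0=8 n_1=25 n_2=31 n_3=13
χ=+8−25+31−13=1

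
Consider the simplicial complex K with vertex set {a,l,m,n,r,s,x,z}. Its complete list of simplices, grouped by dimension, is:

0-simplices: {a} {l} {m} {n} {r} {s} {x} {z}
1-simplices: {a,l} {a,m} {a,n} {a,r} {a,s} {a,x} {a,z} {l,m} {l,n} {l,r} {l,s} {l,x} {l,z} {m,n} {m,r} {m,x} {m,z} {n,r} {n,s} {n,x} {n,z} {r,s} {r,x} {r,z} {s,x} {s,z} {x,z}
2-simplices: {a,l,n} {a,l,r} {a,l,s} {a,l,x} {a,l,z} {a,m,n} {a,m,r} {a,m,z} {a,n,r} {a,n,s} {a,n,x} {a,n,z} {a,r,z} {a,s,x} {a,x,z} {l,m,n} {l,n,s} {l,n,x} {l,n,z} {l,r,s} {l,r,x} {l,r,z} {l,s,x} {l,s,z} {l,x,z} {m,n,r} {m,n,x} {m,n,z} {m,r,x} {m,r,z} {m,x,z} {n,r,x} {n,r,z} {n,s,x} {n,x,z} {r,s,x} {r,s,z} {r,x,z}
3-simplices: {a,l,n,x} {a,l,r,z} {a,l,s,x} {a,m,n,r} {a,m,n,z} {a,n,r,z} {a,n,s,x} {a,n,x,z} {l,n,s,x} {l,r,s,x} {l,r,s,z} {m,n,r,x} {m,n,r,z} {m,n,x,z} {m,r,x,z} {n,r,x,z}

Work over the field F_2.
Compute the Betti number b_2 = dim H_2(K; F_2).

n_0=8 n_1=27 n_2=38 n_3=16  [Z2]
∂1: piv[al,am,an,ar,as,ax,az] rk=7  ker:lm,ln,lr,ls,lx,lz,mn,mr,mx,mz,nr,ns,nx,nz,rs,rx,rz,sx,sz,xz
∂2: piv[aln,alr,als,alx,alz,amn,amr,amz,anr,ans,anx,anz,arz,asx,axz,lmn,lrs,lrx,lsz,mnx] rk=20  ker:lns,lnx,lnz,lrz,lsx,lxz,mnr,mnz,mrx,mrz,mxz,nrx,nrz,nsx,nxz,rsx,rsz,rxz
∂3: piv[alnx,alrz,alsx,amnr,amnz,anrz,ansx,anxz,lnsx,lrsx,lrsz,mnrx,mnrz,mnxz,mrxz] rk=15  ker:nrxz
b_2=(38−20)−15=3

b_2=3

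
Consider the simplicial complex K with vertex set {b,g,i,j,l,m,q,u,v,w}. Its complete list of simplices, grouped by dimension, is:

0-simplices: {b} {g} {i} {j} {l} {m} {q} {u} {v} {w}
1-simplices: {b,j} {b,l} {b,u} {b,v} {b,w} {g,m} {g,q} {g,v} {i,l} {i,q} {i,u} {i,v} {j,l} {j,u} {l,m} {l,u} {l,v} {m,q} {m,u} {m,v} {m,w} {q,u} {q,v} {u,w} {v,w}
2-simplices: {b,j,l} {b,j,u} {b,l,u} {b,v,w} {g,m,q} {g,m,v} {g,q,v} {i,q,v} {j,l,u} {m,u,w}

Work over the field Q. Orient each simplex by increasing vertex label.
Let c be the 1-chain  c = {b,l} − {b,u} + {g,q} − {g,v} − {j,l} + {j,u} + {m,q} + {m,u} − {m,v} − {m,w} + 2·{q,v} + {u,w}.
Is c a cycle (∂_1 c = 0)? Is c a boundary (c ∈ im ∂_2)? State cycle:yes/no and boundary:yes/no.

cycle:yes boundary:yes

n_0=10 n_1=25 n_2=10  [Q]
∂1: piv[bj,bl,bu,bv,bw,gm,gq,gv,il] rk=9  ker:iq,iu,iv,jl,ju,lm,lu,lv,mq,mu,mv,mw,qu,qv,uw,vw
∂2: piv[bjl,bju,blu,bvw,gmq,gmv,gqv,iqv,muw] rk=9  ker:jlu
∂1c = 0
c vs im∂2: reduces to 0 ⇒ boundary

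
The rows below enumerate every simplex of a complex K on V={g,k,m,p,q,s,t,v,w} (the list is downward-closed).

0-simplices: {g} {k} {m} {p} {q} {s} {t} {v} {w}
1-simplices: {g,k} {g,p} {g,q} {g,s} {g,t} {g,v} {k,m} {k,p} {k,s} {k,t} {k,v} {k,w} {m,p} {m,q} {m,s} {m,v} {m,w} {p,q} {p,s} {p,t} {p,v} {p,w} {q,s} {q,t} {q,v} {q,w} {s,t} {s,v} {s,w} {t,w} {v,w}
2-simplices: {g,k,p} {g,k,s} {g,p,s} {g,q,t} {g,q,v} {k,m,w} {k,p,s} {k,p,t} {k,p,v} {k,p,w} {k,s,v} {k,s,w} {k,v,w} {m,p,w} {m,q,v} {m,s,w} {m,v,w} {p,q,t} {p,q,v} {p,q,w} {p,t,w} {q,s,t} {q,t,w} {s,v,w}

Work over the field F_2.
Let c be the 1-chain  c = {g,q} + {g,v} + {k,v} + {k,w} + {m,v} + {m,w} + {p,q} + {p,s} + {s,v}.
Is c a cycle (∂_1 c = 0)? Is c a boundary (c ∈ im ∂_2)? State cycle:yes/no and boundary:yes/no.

n_0=9 n_1=31 n_2=24  [Z2]
∂1: piv[gk,gp,gq,gs,gt,gv,km,kw] rk=8  ker:kp,ks,kt,kv,mp,mq,ms,mv,mw,pq,ps,pt,pv,pw,qs,qt,qv,qw,st,sv,sw,tw,vw
∂2: piv[gkp,gks,gps,gqt,gqv,kmw,kpt,kpv,kpw,ksv,ksw,kvw,mpw,mqv,msw,mvw,pqt,pqv,pqw,ptw,qst] rk=21  ker:kps,qtw,svw
∂1c = 0
c vs im∂2: reduces to 0 ⇒ boundary

cycle:yes boundary:yes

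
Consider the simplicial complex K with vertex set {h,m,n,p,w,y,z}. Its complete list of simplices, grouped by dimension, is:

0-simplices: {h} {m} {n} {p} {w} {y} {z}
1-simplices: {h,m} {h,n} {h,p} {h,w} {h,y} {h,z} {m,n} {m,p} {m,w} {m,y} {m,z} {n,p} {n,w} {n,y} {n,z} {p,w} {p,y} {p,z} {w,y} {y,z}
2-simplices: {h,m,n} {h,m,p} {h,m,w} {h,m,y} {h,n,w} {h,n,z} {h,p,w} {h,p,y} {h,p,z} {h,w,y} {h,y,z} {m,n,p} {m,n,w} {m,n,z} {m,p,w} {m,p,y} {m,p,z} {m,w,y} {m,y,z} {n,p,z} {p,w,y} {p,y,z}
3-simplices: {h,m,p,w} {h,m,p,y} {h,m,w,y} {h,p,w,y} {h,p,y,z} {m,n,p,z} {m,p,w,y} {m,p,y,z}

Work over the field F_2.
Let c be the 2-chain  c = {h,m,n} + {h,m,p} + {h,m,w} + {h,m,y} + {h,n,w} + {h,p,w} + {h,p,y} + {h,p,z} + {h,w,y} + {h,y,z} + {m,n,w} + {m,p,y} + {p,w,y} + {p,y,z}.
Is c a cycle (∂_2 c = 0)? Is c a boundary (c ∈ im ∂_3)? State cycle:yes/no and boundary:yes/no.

cycle:yes boundary:no

n_0=7 n_1=20 n_2=22 n_3=8  [Z2]
∂1: piv[hm,hn,hp,hw,hy,hz] rk=6  ker:mn,mp,mw,my,mz,np,nw,ny,nz,pw,py,pz,wy,yz
∂2: piv[hmn,hmp,hmw,hmy,hnw,hnz,hpw,hpy,hpz,hwy,hyz,mnp,mnz] rk=13  ker:mnw,mpw,mpy,mpz,mwy,myz,npz,pwy,pyz
∂3: piv[hmpw,hmpy,hmwy,hpwy,hpyz,mnpz,mpyz] rk=7  ker:mpwy
∂2c = 0
c vs im∂3: residual ≠ 0 ⇒ not boundary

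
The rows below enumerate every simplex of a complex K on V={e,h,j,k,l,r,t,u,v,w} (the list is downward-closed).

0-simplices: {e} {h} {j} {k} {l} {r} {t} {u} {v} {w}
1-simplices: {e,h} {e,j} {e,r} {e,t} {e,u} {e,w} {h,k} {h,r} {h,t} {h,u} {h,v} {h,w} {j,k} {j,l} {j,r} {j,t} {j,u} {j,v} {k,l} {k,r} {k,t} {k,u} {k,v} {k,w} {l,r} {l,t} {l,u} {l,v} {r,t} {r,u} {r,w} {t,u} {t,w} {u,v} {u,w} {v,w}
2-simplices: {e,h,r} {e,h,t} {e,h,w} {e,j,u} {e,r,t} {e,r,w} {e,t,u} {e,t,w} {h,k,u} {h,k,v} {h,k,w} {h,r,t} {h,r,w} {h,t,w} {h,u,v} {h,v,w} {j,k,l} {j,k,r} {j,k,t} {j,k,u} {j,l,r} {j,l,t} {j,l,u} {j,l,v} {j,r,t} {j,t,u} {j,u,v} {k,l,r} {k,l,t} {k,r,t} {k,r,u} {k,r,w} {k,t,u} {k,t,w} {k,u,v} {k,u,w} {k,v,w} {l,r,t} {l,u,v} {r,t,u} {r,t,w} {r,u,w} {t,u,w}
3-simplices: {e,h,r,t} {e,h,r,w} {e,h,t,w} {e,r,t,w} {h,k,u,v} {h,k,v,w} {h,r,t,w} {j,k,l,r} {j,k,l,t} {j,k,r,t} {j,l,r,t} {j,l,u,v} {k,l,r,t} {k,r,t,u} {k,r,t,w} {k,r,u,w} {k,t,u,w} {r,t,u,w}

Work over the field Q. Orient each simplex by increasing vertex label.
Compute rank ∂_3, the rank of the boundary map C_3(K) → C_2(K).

rank∂_3=15

n_0=10 n_1=36 n_2=43 n_3=18  [Q]
∂1: piv[eh,ej,er,et,eu,ew,hk,hv,jl] rk=9  ker:hr,ht,hu,hw,jk,jr,jt,ju,jv,kl,kr,kt,ku,kv,kw,lr,lt,lu,lv,rt,ru,rw,tu,tw,uv,uw,vw
∂2: piv[ehr,eht,ehw,eju,ert,erw,etu,etw,hku,hkv,hkw,huv,hvw,jkl,jkr,jkt,jku,jlr,jlt,jlu,jlv,jrt,jtu,juv,kru,krw,kuw] rk=27  ker:hrt,hrw,htw,klr,klt,krt,ktu,ktw,kuv,kvw,lrt,luv,rtu,rtw,ruw,tuw
∂3: piv[ehrt,ehrw,ehtw,ertw,hkuv,hkvw,jklr,jklt,jkrt,jlrt,jluv,krtu,krtw,kruw,ktuw] rk=15  ker:hrtw,klrt,rtuw
rk∂_3=15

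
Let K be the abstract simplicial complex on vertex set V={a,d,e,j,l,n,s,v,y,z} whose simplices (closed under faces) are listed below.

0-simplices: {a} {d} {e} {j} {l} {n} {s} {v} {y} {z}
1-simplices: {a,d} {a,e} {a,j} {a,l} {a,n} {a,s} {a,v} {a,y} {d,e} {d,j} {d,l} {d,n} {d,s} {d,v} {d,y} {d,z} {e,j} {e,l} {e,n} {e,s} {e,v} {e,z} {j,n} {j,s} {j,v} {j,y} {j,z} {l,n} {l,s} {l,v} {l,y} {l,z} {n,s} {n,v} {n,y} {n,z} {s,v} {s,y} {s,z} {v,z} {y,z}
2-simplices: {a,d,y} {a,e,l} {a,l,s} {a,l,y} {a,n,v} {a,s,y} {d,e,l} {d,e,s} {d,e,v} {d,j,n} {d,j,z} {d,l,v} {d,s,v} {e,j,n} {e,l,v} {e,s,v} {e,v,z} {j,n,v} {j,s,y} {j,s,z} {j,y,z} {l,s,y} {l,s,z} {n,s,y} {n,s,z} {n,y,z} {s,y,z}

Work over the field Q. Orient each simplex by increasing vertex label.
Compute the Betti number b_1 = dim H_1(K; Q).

b_1=10

n_0=10 n_1=41 n_2=27  [Q]
∂1: piv[ad,ae,aj,al,an,as,av,ay,dz] rk=9  ker:de,dj,dl,dn,ds,dv,dy,ej,el,en,es,ev,ez,jn,js,jv,jy,jz,ln,ls,lv,ly,lz,ns,nv,ny,nz,sv,sy,sz,vz,yz
∂2: piv[ady,ael,als,aly,anv,asy,del,des,dev,djn,djz,dlv,dsv,ejn,evz,jnv,jsy,jsz,jyz,lsz,nsy,nsz] rk=22  ker:elv,esv,lsy,nyz,syz
b_1=(41−9)−22=10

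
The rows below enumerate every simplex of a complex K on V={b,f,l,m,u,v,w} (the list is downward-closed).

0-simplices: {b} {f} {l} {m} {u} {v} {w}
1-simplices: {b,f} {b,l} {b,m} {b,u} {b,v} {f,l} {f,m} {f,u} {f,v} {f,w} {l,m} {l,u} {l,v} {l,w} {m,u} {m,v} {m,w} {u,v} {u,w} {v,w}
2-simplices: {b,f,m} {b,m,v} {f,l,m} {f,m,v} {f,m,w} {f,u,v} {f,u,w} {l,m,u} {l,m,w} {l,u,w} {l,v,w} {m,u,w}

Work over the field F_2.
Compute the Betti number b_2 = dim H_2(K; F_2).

b_2=1

n_0=7 n_1=20 n_2=12  [Z2]
∂1: piv[bf,bl,bm,bu,bv,fw] rk=6  ker:fl,fm,fu,fv,lm,lu,lv,lw,mu,mv,mw,uv,uw,vw
∂2: piv[bfm,bmv,flm,fmv,fmw,fuv,fuw,lmu,lmw,luw,lvw] rk=11  ker:muw
b_2=(12−11)−0=1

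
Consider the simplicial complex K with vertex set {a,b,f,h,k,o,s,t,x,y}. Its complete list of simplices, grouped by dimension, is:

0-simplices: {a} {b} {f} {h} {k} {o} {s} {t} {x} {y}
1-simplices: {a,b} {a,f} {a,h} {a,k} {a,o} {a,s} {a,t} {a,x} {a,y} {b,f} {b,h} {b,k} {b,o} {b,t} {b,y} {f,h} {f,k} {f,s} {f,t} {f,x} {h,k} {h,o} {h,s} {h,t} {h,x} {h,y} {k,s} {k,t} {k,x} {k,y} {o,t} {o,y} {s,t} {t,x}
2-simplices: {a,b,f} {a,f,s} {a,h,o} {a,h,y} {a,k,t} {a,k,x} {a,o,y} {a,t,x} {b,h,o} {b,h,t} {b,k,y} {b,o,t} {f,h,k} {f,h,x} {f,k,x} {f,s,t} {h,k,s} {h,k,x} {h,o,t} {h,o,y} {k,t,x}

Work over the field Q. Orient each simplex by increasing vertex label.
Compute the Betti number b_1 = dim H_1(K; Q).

n_0=10 n_1=34 n_2=21  [Q]
∂1: piv[ab,af,ah,ak,ao,as,at,ax,ay] rk=9  ker:bf,bh,bk,bo,bt,by,fh,fk,fs,ft,fx,hk,ho,hs,ht,hx,hy,ks,kt,kx,ky,ot,oy,st,tx
∂2: piv[abf,afs,aho,ahy,akt,akx,aoy,atx,bho,bht,bky,bot,fhk,fhx,fkx,fst,hks] rk=17  ker:hkx,hot,hoy,ktx
b_1=(34−9)−17=8

b_1=8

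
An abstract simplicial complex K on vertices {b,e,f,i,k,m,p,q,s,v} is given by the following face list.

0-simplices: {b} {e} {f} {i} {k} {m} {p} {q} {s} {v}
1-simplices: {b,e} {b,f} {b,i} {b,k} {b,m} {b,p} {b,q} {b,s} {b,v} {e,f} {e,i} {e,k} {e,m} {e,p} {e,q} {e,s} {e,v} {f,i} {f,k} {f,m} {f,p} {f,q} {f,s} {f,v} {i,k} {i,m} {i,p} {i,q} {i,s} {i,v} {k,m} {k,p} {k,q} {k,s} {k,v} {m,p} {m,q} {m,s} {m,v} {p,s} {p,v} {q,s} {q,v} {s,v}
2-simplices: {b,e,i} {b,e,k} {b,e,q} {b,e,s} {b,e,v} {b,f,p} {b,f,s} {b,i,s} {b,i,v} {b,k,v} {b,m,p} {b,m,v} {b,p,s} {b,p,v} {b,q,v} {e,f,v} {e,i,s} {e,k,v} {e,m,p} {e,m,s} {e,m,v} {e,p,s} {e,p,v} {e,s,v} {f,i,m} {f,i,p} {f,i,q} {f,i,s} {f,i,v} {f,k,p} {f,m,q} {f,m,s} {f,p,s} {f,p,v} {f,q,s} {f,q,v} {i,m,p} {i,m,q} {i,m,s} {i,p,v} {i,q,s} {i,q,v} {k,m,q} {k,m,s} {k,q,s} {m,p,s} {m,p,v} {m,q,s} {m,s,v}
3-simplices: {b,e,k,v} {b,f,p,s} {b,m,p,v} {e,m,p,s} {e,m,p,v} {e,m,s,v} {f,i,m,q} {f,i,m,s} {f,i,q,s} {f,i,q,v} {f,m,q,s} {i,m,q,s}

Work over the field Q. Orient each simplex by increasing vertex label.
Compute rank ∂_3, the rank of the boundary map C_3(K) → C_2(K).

n_0=10 n_1=44 n_2=49 n_3=12  [Q]
∂1: piv[be,bf,bi,bk,bm,bp,bq,bs,bv] rk=9  ker:ef,ei,ek,em,ep,eq,es,ev,fi,fk,fm,fp,fq,fs,fv,ik,im,ip,iq,is,iv,km,kp,kq,ks,kv,mp,mq,ms,mv,ps,pv,qs,qv,sv
∂2: piv[bei,bek,beq,bes,bev,bfp,bfs,bis,biv,bkv,bmp,bmv,bps,bpv,bqv,efv,emp,ems,emv,esv,fim,fip,fiq,fis,fiv,fkp,fmq,fms,fqs,fqv,kmq,kms] rk=32  ker:eis,ekv,eps,epv,fps,fpv,imp,imq,ims,ipv,iqs,iqv,kqs,mps,mpv,mqs,msv
∂3: piv[bekv,bfps,bmpv,emps,empv,emsv,fimq,fims,fiqs,fiqv,fmqs] rk=11  ker:imqs
rk∂_3=11

rank∂_3=11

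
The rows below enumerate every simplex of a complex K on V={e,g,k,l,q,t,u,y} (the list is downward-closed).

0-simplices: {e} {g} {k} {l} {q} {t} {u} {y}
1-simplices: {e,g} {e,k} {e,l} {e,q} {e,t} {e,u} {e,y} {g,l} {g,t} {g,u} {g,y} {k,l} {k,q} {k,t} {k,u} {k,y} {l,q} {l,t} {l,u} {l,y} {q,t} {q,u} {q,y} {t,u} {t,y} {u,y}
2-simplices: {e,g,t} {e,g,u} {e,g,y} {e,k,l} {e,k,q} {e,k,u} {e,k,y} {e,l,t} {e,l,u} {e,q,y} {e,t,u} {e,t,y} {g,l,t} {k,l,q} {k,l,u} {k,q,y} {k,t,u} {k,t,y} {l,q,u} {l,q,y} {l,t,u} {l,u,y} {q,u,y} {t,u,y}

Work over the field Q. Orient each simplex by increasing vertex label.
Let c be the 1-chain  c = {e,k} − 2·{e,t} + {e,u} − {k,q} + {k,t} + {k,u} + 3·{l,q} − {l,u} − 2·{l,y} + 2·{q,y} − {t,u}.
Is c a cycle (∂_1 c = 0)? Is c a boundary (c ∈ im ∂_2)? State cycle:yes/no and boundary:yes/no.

cycle:yes boundary:yes

n_0=8 n_1=26 n_2=24  [Q]
∂1: piv[eg,ek,el,eq,et,eu,ey] rk=7  ker:gl,gt,gu,gy,kl,kq,kt,ku,ky,lq,lt,lu,ly,qt,qu,qy,tu,ty,uy
∂2: piv[egt,egu,egy,ekl,ekq,eku,eky,elt,elu,eqy,etu,ety,glt,klq,ktu,lqu,lqy,luy] rk=18  ker:klu,kqy,kty,ltu,quy,tuy
∂1c = 0
c vs im∂2: reduces to 0 ⇒ boundary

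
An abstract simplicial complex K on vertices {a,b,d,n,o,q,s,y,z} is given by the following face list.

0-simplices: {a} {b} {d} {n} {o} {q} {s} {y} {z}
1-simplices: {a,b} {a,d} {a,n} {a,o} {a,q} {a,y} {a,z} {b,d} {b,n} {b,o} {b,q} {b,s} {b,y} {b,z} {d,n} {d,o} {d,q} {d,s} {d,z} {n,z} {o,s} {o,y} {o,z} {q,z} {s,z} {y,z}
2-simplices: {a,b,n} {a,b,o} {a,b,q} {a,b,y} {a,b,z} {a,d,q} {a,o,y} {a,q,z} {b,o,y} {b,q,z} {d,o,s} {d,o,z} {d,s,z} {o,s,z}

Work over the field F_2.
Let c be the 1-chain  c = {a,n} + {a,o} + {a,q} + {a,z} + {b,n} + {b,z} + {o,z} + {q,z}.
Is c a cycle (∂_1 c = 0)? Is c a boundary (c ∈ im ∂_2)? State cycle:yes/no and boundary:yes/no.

cycle:yes boundary:no

n_0=9 n_1=26 n_2=14  [Z2]
∂1: piv[ab,ad,an,ao,aq,ay,az,bs] rk=8  ker:bd,bn,bo,bq,by,bz,dn,do,dq,ds,dz,nz,os,oy,oz,qz,sz,yz
∂2: piv[abn,abo,abq,aby,abz,adq,aoy,aqz,dos,doz,dsz] rk=11  ker:boy,bqz,osz
∂1c = 0
c vs im∂2: residual ≠ 0 ⇒ not boundary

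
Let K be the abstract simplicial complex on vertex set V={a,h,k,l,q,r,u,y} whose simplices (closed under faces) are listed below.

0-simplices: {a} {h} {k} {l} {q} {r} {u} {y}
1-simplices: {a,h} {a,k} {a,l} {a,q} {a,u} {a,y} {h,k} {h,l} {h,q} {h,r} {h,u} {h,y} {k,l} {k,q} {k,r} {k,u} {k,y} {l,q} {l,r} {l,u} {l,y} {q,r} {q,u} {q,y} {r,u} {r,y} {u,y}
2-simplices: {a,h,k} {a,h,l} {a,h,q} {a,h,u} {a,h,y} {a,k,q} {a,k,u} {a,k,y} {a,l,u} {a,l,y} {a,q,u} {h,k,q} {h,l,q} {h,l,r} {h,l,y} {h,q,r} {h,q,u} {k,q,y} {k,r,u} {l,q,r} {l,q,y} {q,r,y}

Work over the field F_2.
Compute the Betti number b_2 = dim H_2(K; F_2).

n_0=8 n_1=27 n_2=22  [Z2]
∂1: piv[ah,ak,al,aq,au,ay,hr] rk=7  ker:hk,hl,hq,hu,hy,kl,kq,kr,ku,ky,lq,lr,lu,ly,qr,qu,qy,ru,ry,uy
∂2: piv[ahk,ahl,ahq,ahu,ahy,akq,aku,aky,alu,aly,aqu,hlq,hlr,hqr,kqy,kru,qry] rk=17  ker:hkq,hly,hqu,lqr,lqy
b_2=(22−17)−0=5

b_2=5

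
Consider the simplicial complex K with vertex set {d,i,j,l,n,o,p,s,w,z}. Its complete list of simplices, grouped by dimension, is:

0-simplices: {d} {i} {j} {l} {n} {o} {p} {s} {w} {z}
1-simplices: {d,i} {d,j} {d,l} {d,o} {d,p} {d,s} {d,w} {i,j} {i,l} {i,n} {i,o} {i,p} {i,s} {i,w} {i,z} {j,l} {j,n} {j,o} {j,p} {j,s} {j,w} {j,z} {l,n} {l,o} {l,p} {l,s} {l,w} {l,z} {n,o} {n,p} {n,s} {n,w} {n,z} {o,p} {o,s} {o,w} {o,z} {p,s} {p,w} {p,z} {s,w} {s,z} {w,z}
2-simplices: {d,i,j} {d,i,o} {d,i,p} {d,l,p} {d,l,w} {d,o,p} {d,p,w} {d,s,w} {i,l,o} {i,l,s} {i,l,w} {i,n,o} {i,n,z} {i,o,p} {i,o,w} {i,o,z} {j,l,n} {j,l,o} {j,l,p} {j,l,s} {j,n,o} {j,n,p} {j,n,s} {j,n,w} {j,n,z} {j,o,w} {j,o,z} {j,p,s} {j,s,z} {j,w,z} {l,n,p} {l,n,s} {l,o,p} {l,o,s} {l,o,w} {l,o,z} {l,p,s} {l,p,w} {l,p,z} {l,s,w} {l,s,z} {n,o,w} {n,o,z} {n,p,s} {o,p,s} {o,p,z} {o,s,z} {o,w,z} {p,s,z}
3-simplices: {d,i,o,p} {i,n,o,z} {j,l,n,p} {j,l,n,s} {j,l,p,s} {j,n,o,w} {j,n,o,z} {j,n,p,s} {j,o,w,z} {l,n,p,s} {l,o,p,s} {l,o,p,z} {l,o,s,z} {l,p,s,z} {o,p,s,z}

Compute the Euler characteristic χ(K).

χ(K)=1

n_0=10 n_1=43 n_2=49 n_3=15
χ=+10−43+49−15=1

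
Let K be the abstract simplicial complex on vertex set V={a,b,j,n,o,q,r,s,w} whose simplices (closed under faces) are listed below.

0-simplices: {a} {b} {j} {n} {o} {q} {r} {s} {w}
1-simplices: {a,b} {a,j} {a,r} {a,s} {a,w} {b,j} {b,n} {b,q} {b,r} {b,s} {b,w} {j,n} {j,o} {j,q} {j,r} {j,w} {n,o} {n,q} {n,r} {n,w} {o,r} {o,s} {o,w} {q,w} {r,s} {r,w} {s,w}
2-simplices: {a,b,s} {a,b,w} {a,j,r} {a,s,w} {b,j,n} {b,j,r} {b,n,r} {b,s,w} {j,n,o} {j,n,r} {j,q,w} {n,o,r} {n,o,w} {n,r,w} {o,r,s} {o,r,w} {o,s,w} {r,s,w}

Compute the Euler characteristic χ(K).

n_0=9 n_1=27 n_2=18
χ=+9−27+18=0

χ(K)=0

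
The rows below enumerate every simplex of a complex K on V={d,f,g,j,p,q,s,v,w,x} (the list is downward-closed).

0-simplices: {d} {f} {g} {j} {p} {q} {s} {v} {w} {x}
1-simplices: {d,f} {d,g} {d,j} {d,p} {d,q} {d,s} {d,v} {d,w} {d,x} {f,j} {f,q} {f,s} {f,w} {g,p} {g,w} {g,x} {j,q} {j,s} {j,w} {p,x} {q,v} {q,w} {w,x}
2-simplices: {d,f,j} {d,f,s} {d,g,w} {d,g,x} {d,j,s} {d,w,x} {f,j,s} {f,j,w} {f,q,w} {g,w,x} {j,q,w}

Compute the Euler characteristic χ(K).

n_0=10 n_1=23 n_2=11
χ=+10−23+11=-2

χ(K)=-2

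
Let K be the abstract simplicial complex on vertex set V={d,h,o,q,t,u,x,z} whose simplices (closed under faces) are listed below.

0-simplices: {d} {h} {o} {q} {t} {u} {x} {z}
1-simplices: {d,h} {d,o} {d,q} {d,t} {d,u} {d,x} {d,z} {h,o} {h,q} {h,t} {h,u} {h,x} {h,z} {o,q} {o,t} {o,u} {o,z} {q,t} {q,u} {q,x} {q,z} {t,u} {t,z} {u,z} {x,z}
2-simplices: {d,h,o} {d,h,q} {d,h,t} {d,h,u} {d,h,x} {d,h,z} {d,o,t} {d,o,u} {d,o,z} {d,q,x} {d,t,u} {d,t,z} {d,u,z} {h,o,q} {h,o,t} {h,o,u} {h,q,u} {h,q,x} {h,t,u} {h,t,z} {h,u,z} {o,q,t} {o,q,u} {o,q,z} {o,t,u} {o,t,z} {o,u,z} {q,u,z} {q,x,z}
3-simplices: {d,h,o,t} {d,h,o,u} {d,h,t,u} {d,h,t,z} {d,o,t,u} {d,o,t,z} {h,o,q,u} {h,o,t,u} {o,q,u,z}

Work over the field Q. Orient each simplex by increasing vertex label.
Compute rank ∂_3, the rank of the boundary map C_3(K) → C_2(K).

n_0=8 n_1=25 n_2=29 n_3=9  [Q]
∂1: piv[dh,do,dq,dt,du,dx,dz] rk=7  ker:ho,hq,ht,hu,hx,hz,oq,ot,ou,oz,qt,qu,qx,qz,tu,tz,uz,xz
∂2: piv[dho,dhq,dht,dhu,dhx,dhz,dot,dou,doz,dqx,dtu,dtz,duz,hoq,hqu,oqt,oqz,qxz] rk=18  ker:hot,hou,hqx,htu,htz,huz,oqu,otu,otz,ouz,quz
∂3: piv[dhot,dhou,dhtu,dhtz,dotu,dotz,hoqu,oquz] rk=8  ker:hotu
rk∂_3=8

rank∂_3=8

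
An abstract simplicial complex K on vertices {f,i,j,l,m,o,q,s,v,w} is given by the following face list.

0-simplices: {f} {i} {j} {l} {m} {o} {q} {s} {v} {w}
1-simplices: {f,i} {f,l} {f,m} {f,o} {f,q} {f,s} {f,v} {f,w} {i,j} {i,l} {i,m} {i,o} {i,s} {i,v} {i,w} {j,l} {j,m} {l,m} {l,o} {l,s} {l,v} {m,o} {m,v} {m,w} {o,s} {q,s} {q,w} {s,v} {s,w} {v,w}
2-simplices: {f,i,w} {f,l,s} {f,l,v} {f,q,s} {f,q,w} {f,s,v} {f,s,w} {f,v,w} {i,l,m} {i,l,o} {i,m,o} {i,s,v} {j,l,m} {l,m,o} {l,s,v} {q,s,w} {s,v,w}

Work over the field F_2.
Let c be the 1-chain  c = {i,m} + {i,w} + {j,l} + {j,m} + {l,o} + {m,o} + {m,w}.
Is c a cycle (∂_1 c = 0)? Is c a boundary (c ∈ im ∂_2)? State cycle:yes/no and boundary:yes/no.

cycle:yes boundary:no

n_0=10 n_1=30 n_2=17  [Z2]
∂1: piv[fi,fl,fm,fo,fq,fs,fv,fw,ij] rk=9  ker:il,im,io,is,iv,iw,jl,jm,lm,lo,ls,lv,mo,mv,mw,os,qs,qw,sv,sw,vw
∂2: piv[fiw,fls,flv,fqs,fqw,fsv,fsw,fvw,ilm,ilo,imo,isv,jlm] rk=13  ker:lmo,lsv,qsw,svw
∂1c = 0
c vs im∂2: residual ≠ 0 ⇒ not boundary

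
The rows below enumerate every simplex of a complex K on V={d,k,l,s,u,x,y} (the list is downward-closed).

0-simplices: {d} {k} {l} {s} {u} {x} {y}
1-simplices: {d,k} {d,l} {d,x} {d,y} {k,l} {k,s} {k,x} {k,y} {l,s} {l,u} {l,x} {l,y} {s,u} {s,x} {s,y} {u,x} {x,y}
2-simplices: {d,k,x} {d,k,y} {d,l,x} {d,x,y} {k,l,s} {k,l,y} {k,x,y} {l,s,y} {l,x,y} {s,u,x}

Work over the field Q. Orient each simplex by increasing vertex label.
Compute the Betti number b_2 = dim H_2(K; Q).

b_2=1

n_0=7 n_1=17 n_2=10  [Q]
∂1: piv[dk,dl,dx,dy,ks,lu] rk=6  ker:kl,kx,ky,ls,lx,ly,su,sx,sy,ux,xy
∂2: piv[dkx,dky,dlx,dxy,kls,kly,lsy,lxy,sux] rk=9  ker:kxy
b_2=(10−9)−0=1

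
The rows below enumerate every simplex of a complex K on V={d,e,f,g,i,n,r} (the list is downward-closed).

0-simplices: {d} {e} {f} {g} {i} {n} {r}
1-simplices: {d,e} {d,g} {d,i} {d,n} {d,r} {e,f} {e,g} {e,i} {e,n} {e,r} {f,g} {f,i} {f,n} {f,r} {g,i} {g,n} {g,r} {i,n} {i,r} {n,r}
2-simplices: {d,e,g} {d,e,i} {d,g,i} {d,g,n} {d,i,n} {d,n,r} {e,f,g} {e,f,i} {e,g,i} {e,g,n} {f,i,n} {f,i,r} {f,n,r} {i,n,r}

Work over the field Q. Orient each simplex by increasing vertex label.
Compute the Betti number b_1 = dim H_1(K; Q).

b_1=2

n_0=7 n_1=20 n_2=14  [Q]
∂1: piv[de,dg,di,dn,dr,ef] rk=6  ker:eg,ei,en,er,fg,fi,fn,fr,gi,gn,gr,in,ir,nr
∂2: piv[deg,dei,dgi,dgn,din,dnr,efg,efi,egn,fin,fir,fnr] rk=12  ker:egi,inr
b_1=(20−6)−12=2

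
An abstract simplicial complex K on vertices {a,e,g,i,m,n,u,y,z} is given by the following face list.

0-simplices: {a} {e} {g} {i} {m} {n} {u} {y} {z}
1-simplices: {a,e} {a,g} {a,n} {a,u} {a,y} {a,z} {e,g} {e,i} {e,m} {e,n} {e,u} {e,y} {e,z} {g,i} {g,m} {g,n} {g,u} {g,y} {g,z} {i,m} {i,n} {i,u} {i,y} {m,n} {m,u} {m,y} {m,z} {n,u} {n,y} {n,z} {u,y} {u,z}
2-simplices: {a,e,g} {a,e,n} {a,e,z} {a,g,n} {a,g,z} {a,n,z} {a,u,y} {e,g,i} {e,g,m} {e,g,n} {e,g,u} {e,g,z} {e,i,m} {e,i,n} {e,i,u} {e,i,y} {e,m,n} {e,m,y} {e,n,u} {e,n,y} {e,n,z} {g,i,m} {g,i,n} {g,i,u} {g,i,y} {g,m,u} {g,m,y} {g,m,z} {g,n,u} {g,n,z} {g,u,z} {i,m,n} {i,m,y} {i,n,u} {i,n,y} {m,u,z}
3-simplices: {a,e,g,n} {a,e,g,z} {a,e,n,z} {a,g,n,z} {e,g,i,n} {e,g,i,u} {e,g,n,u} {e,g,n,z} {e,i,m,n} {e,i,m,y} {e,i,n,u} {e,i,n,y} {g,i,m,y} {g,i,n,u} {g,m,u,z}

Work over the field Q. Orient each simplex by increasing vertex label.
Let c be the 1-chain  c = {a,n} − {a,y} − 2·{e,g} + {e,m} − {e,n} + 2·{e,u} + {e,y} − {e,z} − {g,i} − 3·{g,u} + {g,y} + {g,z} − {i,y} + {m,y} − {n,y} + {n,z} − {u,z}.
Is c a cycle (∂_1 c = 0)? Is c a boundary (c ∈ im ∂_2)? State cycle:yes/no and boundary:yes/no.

n_0=9 n_1=32 n_2=36 n_3=15  [Q]
∂1: piv[ae,ag,an,au,ay,az,ei,em] rk=8  ker:eg,en,eu,ey,ez,gi,gm,gn,gu,gy,gz,im,in,iu,iy,mn,mu,my,mz,nu,ny,nz,uy,uz
∂2: piv[aeg,aen,aez,agn,agz,anz,auy,egi,egm,egu,eim,ein,eiu,eiy,emn,emy,enu,eny,giy,gmu,gmz,guz] rk=22  ker:egn,egz,enz,gim,gin,giu,gmy,gnu,gnz,imn,imy,inu,iny,muz
∂3: piv[aegn,aegz,aenz,agnz,egin,egiu,egnu,eimn,eimy,einu,einy,gimy,gmuz] rk=13  ker:egnz,ginu
∂1c = 0
c vs im∂2: residual ≠ 0 ⇒ not boundary

cycle:yes boundary:no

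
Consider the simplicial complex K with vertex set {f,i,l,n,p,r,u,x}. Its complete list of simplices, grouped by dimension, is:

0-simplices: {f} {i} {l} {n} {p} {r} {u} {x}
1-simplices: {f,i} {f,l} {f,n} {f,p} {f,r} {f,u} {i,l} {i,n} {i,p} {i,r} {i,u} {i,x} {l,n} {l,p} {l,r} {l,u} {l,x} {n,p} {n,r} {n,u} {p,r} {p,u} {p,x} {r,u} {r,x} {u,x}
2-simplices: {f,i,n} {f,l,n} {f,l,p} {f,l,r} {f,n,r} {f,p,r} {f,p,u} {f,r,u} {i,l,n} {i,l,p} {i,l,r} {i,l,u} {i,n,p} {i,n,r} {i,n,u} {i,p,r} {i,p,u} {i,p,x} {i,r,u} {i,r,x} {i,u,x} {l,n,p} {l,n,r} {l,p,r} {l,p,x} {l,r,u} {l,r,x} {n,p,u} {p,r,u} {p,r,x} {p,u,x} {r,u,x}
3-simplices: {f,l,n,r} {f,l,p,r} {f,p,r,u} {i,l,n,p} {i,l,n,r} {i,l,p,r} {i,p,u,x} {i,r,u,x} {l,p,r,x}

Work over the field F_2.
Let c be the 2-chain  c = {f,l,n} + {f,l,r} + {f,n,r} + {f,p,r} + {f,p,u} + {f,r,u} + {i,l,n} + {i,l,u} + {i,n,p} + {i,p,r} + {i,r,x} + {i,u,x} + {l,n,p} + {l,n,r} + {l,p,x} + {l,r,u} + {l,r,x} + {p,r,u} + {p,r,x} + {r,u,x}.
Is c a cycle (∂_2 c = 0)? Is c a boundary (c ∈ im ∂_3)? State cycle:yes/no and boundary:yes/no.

cycle:yes boundary:no

n_0=8 n_1=26 n_2=32 n_3=9  [Z2]
∂1: piv[fi,fl,fn,fp,fr,fu,ix] rk=7  ker:il,in,ip,ir,iu,ln,lp,lr,lu,lx,np,nr,nu,pr,pu,px,ru,rx,ux
∂2: piv[fin,fln,flp,flr,fnr,fpr,fpu,fru,iln,ilp,ilr,ilu,inp,inu,ipu,ipx,irx,iux,lpx] rk=19  ker:inr,ipr,iru,lnp,lnr,lpr,lru,lrx,npu,pru,prx,pux,rux
∂3: piv[flnr,flpr,fpru,ilnp,ilnr,ilpr,ipux,irux,lprx] rk=9
∂2c = 0
c vs im∂3: residual ≠ 0 ⇒ not boundary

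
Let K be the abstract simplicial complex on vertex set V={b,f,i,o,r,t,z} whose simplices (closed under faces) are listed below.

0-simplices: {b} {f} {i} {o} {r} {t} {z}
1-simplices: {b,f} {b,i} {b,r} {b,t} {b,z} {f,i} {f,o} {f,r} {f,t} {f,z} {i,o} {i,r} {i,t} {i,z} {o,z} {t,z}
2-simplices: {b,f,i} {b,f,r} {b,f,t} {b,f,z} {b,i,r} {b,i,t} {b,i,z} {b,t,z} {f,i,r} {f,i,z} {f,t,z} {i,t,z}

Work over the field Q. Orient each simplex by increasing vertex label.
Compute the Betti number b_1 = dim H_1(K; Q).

n_0=7 n_1=16 n_2=12  [Q]
∂1: piv[bf,bi,br,bt,bz,fo] rk=6  ker:fi,fr,ft,fz,io,ir,it,iz,oz,tz
∂2: piv[bfi,bfr,bft,bfz,bir,bit,biz,btz] rk=8  ker:fir,fiz,ftz,itz
b_1=(16−6)−8=2

b_1=2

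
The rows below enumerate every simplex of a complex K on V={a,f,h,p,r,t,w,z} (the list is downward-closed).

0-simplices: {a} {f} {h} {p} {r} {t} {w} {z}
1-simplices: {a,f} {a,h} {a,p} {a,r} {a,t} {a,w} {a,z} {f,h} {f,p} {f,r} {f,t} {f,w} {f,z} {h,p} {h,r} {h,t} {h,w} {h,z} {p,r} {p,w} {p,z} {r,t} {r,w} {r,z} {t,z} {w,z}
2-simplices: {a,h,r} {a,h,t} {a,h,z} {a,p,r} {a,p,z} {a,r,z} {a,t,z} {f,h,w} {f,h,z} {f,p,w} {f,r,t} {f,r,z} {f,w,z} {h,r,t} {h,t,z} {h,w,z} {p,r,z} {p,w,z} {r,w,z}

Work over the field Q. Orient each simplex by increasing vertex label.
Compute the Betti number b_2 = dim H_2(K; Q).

n_0=8 n_1=26 n_2=19  [Q]
∂1: piv[af,ah,ap,ar,at,aw,az] rk=7  ker:fh,fp,fr,ft,fw,fz,hp,hr,ht,hw,hz,pr,pw,pz,rt,rw,rz,tz,wz
∂2: piv[ahr,aht,ahz,apr,apz,arz,atz,fhw,fhz,fpw,frt,frz,fwz,hrt,pwz,rwz] rk=16  ker:htz,hwz,prz
b_2=(19−16)−0=3

b_2=3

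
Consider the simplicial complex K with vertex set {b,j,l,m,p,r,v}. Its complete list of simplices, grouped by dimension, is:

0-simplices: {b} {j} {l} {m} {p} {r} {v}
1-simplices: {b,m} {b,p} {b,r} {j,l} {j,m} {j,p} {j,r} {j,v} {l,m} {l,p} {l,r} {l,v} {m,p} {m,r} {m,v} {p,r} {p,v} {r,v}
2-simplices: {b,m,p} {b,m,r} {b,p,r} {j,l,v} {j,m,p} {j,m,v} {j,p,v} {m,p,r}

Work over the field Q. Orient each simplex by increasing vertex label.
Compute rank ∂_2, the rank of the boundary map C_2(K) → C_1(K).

n_0=7 n_1=18 n_2=8  [Q]
∂1: piv[bm,bp,br,jl,jm,jv] rk=6  ker:jp,jr,lm,lp,lr,lv,mp,mr,mv,pr,pv,rv
∂2: piv[bmp,bmr,bpr,jlv,jmp,jmv,jpv] rk=7  ker:mpr
rk∂_2=7

rank∂_2=7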